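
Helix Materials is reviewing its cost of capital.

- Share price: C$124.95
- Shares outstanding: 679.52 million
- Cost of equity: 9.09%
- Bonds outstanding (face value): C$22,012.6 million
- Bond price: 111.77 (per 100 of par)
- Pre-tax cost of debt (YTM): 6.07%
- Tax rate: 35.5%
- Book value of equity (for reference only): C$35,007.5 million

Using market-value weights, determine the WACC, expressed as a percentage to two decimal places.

7.93%

Market value of equity E = 124.95 × 679.52m = 84906.024m. Market value of debt D = 22012.6m × 111.77/100 = 24603.48302m.
Total capital V = 84906.024 + 24603.48302 = 109509.50702.
Equity: weight = 84906.024/109509.50702 = 0.7753; cost = 9.09%.
Bonds outstanding: weight = 24603.48302/109509.50702 = 0.2247; after-tax cost = 6.07% × (1 − 35.5%) = 3.9152%.
WACC = 0.7753 × 9.0900% + 0.2247 × 3.9152% = 7.9274%.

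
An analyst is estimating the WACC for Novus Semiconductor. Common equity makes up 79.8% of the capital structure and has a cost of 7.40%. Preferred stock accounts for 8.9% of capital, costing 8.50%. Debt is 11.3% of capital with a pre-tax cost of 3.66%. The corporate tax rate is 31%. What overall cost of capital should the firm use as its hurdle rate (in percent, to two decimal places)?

After-tax cost of debt = 3.66% × (1 − 31%) = 2.5254%.
WACC = 0.798 × 7.4000% + 0.089 × 8.5000% + 0.113 × 2.5254% = 6.9471%.

6.95%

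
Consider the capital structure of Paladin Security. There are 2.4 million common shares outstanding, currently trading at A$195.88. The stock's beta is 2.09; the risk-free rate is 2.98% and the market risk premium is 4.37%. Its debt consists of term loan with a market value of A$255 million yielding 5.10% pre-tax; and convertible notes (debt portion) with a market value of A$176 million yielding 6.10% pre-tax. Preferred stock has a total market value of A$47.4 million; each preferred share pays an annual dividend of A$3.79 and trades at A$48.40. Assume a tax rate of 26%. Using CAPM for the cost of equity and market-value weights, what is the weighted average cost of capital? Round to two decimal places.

Cost of equity via CAPM: Re = 2.98% + 2.09 × 4.37% = 12.1133%.
Cost of preferred: Rp = 3.79 / 48.4 = 7.8306%.
Market value of equity E = 195.88 × 2.4m = 470.112m.
Total capital V = 470.112 + 47.4 + 255 + 176 = 948.512.
Equity: weight = 470.112/948.512 = 0.4956; cost = 12.1133%.
Preferred: weight = 47.4/948.512 = 0.0500; cost = 7.8306%.
Term loan: weight = 255/948.512 = 0.2688; after-tax cost = 5.1% × (1 − 26%) = 3.7740%.
Convertible notes (debt portion): weight = 176/948.512 = 0.1856; after-tax cost = 6.1% × (1 − 26%) = 4.5140%.
WACC = 0.4956 × 12.1133% + 0.0500 × 7.8306% + 0.2688 × 3.7740% + 0.1856 × 4.5140% = 8.2472%.

8.25%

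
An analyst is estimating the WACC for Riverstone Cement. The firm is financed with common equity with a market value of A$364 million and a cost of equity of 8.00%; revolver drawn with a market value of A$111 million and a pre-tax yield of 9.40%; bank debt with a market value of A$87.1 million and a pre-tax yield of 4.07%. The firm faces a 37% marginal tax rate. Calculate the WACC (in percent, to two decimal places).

6.75%

Total capital V = 364 + 111 + 87.1 = 562.1.
Equity: weight = 364/562.1 = 0.6476; cost = 8%.
Revolver drawn: weight = 111/562.1 = 0.1975; after-tax cost = 9.4% × (1 − 37%) = 5.9220%.
Bank debt: weight = 87.1/562.1 = 0.1550; after-tax cost = 4.07% × (1 − 37%) = 2.5641%.
WACC = 0.6476 × 8.0000% + 0.1975 × 5.9220% + 0.1550 × 2.5641% = 6.7473%.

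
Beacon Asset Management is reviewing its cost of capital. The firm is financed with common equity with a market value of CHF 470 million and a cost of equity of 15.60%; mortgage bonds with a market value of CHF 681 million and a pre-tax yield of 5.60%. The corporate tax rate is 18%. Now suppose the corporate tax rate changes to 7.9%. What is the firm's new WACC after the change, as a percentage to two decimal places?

9.42%

After the change:
Total capital V = 470 + 681 = 1151.
Equity: weight = 470/1151 = 0.4083; cost = 15.6%.
Mortgage bonds: weight = 681/1151 = 0.5917; after-tax cost = 5.6% × (1 − 7.9%) = 5.1576%.
WACC = 0.4083 × 15.6000% + 0.5917 × 5.1576% = 9.4217%.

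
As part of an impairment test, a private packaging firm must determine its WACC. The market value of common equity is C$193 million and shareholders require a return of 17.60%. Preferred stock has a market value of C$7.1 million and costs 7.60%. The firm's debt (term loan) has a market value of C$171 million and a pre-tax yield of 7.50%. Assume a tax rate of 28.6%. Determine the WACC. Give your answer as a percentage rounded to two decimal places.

11.77%

Total capital V = 193 + 7.1 + 171 = 371.1.
Equity: weight = 193/371.1 = 0.5201; cost = 17.6%.
Preferred: weight = 7.1/371.1 = 0.0191; cost = 7.6%.
Term loan: weight = 171/371.1 = 0.4608; after-tax cost = 7.5% × (1 − 28.6%) = 5.3550%.
WACC = 0.5201 × 17.6000% + 0.0191 × 7.6000% + 0.4608 × 5.3550% = 11.7663%.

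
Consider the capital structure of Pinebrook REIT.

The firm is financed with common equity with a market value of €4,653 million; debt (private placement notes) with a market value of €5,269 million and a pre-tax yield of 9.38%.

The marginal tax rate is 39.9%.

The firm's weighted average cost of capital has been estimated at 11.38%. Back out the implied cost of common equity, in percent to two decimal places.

Total capital V = 4653 + 5269 = 9922.
Equity weight = 4653/9922 = 0.4690.
Private placement notes weight = 5269/9922 = 0.5310.
Debt contribution = 0.5310 × 9.38% × (1 − 39.9%) = 2.9937%.
Required equity contribution = 11.38% − 2.9937% = 8.3863%.
Re = 8.3863% / 0.4690 = 17.8829%.

17.88%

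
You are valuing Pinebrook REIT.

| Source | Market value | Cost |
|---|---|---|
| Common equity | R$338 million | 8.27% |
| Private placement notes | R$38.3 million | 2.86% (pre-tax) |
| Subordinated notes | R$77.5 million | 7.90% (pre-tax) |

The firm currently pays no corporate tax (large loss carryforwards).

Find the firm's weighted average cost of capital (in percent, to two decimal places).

Total capital V = 338 + 38.3 + 77.5 = 453.8.
Equity: weight = 338/453.8 = 0.7448; cost = 8.27%.
Private placement notes: weight = 38.3/453.8 = 0.0844; after-tax cost = 2.86% × (1 − 0%) = 2.8600%.
Subordinated notes: weight = 77.5/453.8 = 0.1708; after-tax cost = 7.9% × (1 − 0%) = 7.9000%.
WACC = 0.7448 × 8.2700% + 0.0844 × 2.8600% + 0.1708 × 7.9000% = 7.7502%.

7.75%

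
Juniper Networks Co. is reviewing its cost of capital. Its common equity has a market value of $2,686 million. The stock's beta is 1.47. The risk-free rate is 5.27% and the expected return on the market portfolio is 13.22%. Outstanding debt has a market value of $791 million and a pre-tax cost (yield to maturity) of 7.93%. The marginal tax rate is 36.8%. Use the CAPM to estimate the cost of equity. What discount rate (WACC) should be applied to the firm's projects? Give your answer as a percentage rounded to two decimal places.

14.24%

Market risk premium = 13.22% − 5.27% = 7.95%.
Cost of equity via CAPM: Re = 5.27% + 1.47 × 7.95% = 16.9565%.
Total capital V = 2686 + 791 = 3477.
Equity: weight = 2686/3477 = 0.7725; cost = 16.9565%.
Debt: weight = 791/3477 = 0.2275; after-tax cost = 7.93% × (1 − 36.8%) = 5.0118%.
WACC = 0.7725 × 16.9565% + 0.2275 × 5.0118% = 14.2391%.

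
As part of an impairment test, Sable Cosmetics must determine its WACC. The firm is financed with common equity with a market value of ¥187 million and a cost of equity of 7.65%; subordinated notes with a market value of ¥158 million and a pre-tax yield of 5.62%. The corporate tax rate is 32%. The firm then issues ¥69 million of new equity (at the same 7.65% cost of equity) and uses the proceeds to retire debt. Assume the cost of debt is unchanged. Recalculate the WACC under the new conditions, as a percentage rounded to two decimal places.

6.66%

After the change:
Total capital V = 256 + 89 = 345.
Equity: weight = 256/345 = 0.7420; cost = 7.65%.
Subordinated notes: weight = 89/345 = 0.2580; after-tax cost = 5.62% × (1 − 32%) = 3.8216%.
WACC = 0.7420 × 7.6500% + 0.2580 × 3.8216% = 6.6624%.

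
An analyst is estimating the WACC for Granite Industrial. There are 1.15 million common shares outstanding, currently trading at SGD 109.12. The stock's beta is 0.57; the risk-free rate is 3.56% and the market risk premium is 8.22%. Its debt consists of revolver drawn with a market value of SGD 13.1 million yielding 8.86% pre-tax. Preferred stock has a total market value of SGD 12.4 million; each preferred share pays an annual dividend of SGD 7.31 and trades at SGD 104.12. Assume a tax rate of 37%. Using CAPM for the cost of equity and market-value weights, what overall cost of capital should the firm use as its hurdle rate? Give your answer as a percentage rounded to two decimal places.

Cost of equity via CAPM: Re = 3.56% + 0.57 × 8.22% = 8.2454%.
Cost of preferred: Rp = 7.31 / 104.12 = 7.0207%.
Market value of equity E = 109.12 × 1.15m = 125.488m.
Total capital V = 125.488 + 12.4 + 13.1 = 150.988.
Equity: weight = 125.488/150.988 = 0.8311; cost = 8.2454%.
Preferred: weight = 12.4/150.988 = 0.0821; cost = 7.0207%.
Revolver drawn: weight = 13.1/150.988 = 0.0868; after-tax cost = 8.86% × (1 − 37%) = 5.5818%.
WACC = 0.8311 × 8.2454% + 0.0821 × 7.0207% + 0.0868 × 5.5818% = 7.9137%.

7.91%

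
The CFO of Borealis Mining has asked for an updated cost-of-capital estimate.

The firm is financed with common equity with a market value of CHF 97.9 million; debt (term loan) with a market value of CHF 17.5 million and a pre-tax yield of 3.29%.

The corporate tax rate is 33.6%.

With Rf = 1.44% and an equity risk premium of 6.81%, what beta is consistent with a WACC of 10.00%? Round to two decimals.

1.46

Total capital V = 97.9 + 17.5 = 115.4.
Equity weight = 97.9/115.4 = 0.8484.
Term loan weight = 17.5/115.4 = 0.1516.
Debt contribution = 0.1516 × 3.29% × (1 − 33.6%) = 0.3313%.
Required equity contribution = 10.0% − 0.3313% = 9.6687%  ⇒  Re = 11.3970%.
CAPM: 11.3970% = 1.44% + β × 6.81%  ⇒  β = 1.4621.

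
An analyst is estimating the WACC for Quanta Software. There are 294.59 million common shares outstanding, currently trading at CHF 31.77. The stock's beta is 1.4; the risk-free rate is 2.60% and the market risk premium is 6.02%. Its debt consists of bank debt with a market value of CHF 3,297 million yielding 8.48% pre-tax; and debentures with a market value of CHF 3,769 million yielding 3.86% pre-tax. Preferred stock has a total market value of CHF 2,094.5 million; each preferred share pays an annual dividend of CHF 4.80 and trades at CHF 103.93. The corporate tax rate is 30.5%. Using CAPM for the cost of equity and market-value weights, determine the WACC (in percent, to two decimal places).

Cost of equity via CAPM: Re = 2.6% + 1.4 × 6.02% = 11.0280%.
Cost of preferred: Rp = 4.8 / 103.93 = 4.6185%.
Market value of equity E = 31.77 × 294.59m = 9359.1243m.
Total capital V = 9359.1243 + 2094.5 + 3297 + 3769 = 18519.6243.
Equity: weight = 9359.1243/18519.6243 = 0.5054; cost = 11.028%.
Preferred: weight = 2094.5/18519.6243 = 0.1131; cost = 4.6185%.
Bank debt: weight = 3297/18519.6243 = 0.1780; after-tax cost = 8.48% × (1 − 30.5%) = 5.8936%.
Debentures: weight = 3769/18519.6243 = 0.2035; after-tax cost = 3.86% × (1 − 30.5%) = 2.6827%.
WACC = 0.5054 × 11.0280% + 0.1131 × 4.6185% + 0.1780 × 5.8936% + 0.2035 × 2.6827% = 7.6907%.

7.69%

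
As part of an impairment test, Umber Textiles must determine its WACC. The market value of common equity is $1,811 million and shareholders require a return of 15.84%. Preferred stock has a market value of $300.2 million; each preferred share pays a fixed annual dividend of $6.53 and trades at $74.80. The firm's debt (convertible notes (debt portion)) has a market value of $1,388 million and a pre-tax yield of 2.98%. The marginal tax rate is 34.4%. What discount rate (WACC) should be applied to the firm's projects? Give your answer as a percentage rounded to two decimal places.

9.72%

Cost of preferred: Rp = 6.53 / 74.8 = 8.7299%.
Total capital V = 1811 + 300.2 + 1388 = 3499.2.
Equity: weight = 1811/3499.2 = 0.5175; cost = 15.84%.
Preferred: weight = 300.2/3499.2 = 0.0858; cost = 8.7299%.
Convertible notes (debt portion): weight = 1388/3499.2 = 0.3967; after-tax cost = 2.98% × (1 − 34.4%) = 1.9549%.
WACC = 0.5175 × 15.8400% + 0.0858 × 8.7299% + 0.3967 × 1.9549% = 9.7223%.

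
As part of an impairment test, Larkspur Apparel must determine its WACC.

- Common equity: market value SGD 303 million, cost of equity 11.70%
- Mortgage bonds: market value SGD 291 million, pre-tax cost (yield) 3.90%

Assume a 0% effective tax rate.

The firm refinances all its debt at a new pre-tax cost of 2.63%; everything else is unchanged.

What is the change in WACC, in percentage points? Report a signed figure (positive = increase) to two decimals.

Current WACC:
Total capital V = 303 + 291 = 594.
Equity: weight = 303/594 = 0.5101; cost = 11.7%.
Mortgage bonds: weight = 291/594 = 0.4899; after-tax cost = 3.9% × (1 − 0%) = 3.9000%.
WACC = 0.5101 × 11.7000% + 0.4899 × 3.9000% = 7.8788%.
After the change:
Total capital V = 303 + 291 = 594.
Equity: weight = 303/594 = 0.5101; cost = 11.7%.
Mortgage bonds: weight = 291/594 = 0.4899; after-tax cost = 2.63% × (1 − 0%) = 2.6300%.
WACC = 0.5101 × 11.7000% + 0.4899 × 2.6300% = 7.2566%.
Change in WACC = 7.2566% − 7.8788% = -0.6222 pp.

-0.62 pp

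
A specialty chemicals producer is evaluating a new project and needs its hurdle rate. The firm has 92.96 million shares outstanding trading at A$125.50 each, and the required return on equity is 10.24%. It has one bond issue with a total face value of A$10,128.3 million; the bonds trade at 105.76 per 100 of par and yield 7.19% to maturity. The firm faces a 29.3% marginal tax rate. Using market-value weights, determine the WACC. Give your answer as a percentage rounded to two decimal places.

7.77%

Market value of equity E = 125.5 × 92.96m = 11666.48m. Market value of debt D = 10128.3m × 105.76/100 = 10711.69008m.
Total capital V = 11666.48 + 10711.69008 = 22378.17008.
Equity: weight = 11666.48/22378.17008 = 0.5213; cost = 10.24%.
Bonds outstanding: weight = 10711.69008/22378.17008 = 0.4787; after-tax cost = 7.19% × (1 − 29.3%) = 5.0833%.
WACC = 0.5213 × 10.2400% + 0.4787 × 5.0833% = 7.7717%.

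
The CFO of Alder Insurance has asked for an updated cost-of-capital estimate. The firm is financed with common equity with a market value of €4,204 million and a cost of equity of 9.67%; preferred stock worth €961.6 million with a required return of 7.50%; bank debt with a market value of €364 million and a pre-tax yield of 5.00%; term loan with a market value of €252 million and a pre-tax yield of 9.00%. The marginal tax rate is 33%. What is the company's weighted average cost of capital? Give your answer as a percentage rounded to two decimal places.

8.75%

Total capital V = 4204 + 961.6 + 364 + 252 = 5781.6.
Equity: weight = 4204/5781.6 = 0.7271; cost = 9.67%.
Preferred: weight = 961.6/5781.6 = 0.1663; cost = 7.5%.
Bank debt: weight = 364/5781.6 = 0.0630; after-tax cost = 5% × (1 − 33%) = 3.3500%.
Term loan: weight = 252/5781.6 = 0.0436; after-tax cost = 9% × (1 − 33%) = 6.0300%.
WACC = 0.7271 × 9.6700% + 0.1663 × 7.5000% + 0.0630 × 3.3500% + 0.0436 × 6.0300% = 8.7525%.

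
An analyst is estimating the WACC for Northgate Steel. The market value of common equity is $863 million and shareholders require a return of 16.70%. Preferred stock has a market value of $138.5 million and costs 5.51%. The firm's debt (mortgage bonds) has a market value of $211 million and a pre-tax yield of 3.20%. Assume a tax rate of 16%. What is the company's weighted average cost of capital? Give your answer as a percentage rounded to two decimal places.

12.98%

Total capital V = 863 + 138.5 + 211 = 1212.5.
Equity: weight = 863/1212.5 = 0.7118; cost = 16.7%.
Preferred: weight = 138.5/1212.5 = 0.1142; cost = 5.51%.
Mortgage bonds: weight = 211/1212.5 = 0.1740; after-tax cost = 3.2% × (1 − 16%) = 2.6880%.
WACC = 0.7118 × 16.7000% + 0.1142 × 5.5100% + 0.1740 × 2.6880% = 12.9834%.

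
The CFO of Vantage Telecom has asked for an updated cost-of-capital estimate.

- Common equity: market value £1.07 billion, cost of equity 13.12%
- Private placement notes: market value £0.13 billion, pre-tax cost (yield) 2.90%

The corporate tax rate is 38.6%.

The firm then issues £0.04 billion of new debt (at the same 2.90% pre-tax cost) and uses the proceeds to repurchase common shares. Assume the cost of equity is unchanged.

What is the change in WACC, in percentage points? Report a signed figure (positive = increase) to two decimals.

-0.38 pp

Current WACC:
Total capital V = 1.07 + 0.13 = 1.2.
Equity: weight = 1.07/1.2 = 0.8917; cost = 13.12%.
Private placement notes: weight = 0.13/1.2 = 0.1083; after-tax cost = 2.9% × (1 − 38.6%) = 1.7806%.
WACC = 0.8917 × 13.1200% + 0.1083 × 1.7806% = 11.8916%.
After the change:
Total capital V = 1.03 + 0.17 = 1.2.
Equity: weight = 1.03/1.2 = 0.8583; cost = 13.12%.
Private placement notes: weight = 0.17/1.2 = 0.1417; after-tax cost = 2.9% × (1 − 38.6%) = 1.7806%.
WACC = 0.8583 × 13.1200% + 0.1417 × 1.7806% = 11.5136%.
Change in WACC = 11.5136% − 11.8916% = -0.3780 pp.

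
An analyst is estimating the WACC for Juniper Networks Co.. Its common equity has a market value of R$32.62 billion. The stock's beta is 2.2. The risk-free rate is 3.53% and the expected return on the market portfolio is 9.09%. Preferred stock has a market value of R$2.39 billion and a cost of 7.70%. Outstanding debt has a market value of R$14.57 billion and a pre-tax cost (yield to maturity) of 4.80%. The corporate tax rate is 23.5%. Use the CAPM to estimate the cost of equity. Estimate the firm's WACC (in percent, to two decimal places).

11.82%

Market risk premium = 9.09% − 3.53% = 5.56%.
Cost of equity via CAPM: Re = 3.53% + 2.2 × 5.56% = 15.7620%.
Total capital V = 32.62 + 2.39 + 14.57 = 49.58.
Equity: weight = 32.62/49.58 = 0.6579; cost = 15.762%.
Preferred: weight = 2.39/49.58 = 0.0482; cost = 7.7%.
Debt: weight = 14.57/49.58 = 0.2939; after-tax cost = 4.8% × (1 − 23.5%) = 3.6720%.
WACC = 0.6579 × 15.7620% + 0.0482 × 7.7000% + 0.2939 × 3.6720% = 11.8205%.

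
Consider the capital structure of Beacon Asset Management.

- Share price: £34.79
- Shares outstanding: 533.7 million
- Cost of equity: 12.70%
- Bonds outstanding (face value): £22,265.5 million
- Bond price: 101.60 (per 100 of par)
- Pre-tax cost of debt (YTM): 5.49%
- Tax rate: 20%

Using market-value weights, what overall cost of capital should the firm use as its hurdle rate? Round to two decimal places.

Market value of equity E = 34.79 × 533.7m = 18567.423m. Market value of debt D = 22265.5m × 101.6/100 = 22621.748m.
Total capital V = 18567.423 + 22621.748 = 41189.171.
Equity: weight = 18567.423/41189.171 = 0.4508; cost = 12.7%.
Bonds outstanding: weight = 22621.748/41189.171 = 0.5492; after-tax cost = 5.49% × (1 − 20%) = 4.3920%.
WACC = 0.4508 × 12.7000% + 0.5492 × 4.3920% = 8.1371%.

8.14%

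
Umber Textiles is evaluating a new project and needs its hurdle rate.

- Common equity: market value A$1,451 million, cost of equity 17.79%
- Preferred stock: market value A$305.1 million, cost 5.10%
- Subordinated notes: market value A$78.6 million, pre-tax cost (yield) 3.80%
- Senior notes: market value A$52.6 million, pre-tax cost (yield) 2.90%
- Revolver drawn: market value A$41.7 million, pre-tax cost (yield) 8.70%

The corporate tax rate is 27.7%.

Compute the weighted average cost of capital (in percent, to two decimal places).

Total capital V = 1451 + 305.1 + 78.6 + 52.6 + 41.7 = 1929.
Equity: weight = 1451/1929 = 0.7522; cost = 17.79%.
Preferred: weight = 305.1/1929 = 0.1582; cost = 5.1%.
Subordinated notes: weight = 78.6/1929 = 0.0407; after-tax cost = 3.8% × (1 − 27.7%) = 2.7474%.
Senior notes: weight = 52.6/1929 = 0.0273; after-tax cost = 2.9% × (1 − 27.7%) = 2.0967%.
Revolver drawn: weight = 41.7/1929 = 0.0216; after-tax cost = 8.7% × (1 − 27.7%) = 6.2901%.
WACC = 0.7522 × 17.7900% + 0.1582 × 5.1000% + 0.0407 × 2.7474% + 0.0273 × 2.0967% + 0.0216 × 6.2901% = 14.4934%.

14.49%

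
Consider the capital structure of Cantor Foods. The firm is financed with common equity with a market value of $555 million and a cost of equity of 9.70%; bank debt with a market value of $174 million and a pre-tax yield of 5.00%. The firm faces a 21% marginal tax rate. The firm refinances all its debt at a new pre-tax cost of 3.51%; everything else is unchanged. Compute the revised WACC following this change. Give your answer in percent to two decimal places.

8.05%

After the change:
Total capital V = 555 + 174 = 729.
Equity: weight = 555/729 = 0.7613; cost = 9.7%.
Bank debt: weight = 174/729 = 0.2387; after-tax cost = 3.51% × (1 − 21%) = 2.7729%.
WACC = 0.7613 × 9.7000% + 0.2387 × 2.7729% = 8.0466%.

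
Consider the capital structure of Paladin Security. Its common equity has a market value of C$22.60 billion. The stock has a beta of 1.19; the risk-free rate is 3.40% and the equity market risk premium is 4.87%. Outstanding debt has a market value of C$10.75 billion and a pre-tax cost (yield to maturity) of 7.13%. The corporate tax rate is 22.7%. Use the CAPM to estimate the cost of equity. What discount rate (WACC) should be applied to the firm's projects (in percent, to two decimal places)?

8.01%

Cost of equity via CAPM: Re = 3.4% + 1.19 × 4.87% = 9.1953%.
Total capital V = 22.6 + 10.75 = 33.35.
Equity: weight = 22.6/33.35 = 0.6777; cost = 9.1953%.
Debt: weight = 10.75/33.35 = 0.3223; after-tax cost = 7.13% × (1 − 22.7%) = 5.5115%.
WACC = 0.6777 × 9.1953% + 0.3223 × 5.5115% = 8.0079%.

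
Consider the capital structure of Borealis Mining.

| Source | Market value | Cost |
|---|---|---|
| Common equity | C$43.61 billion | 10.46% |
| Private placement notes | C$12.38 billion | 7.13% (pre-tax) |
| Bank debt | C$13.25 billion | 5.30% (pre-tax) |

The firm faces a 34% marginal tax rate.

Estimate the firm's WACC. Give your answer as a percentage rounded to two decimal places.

Total capital V = 43.61 + 12.38 + 13.25 = 69.24.
Equity: weight = 43.61/69.24 = 0.6298; cost = 10.46%.
Private placement notes: weight = 12.38/69.24 = 0.1788; after-tax cost = 7.13% × (1 − 34%) = 4.7058%.
Bank debt: weight = 13.25/69.24 = 0.1914; after-tax cost = 5.3% × (1 − 34%) = 3.4980%.
WACC = 0.6298 × 10.4600% + 0.1788 × 4.7058% + 0.1914 × 3.4980% = 8.0989%.

8.10%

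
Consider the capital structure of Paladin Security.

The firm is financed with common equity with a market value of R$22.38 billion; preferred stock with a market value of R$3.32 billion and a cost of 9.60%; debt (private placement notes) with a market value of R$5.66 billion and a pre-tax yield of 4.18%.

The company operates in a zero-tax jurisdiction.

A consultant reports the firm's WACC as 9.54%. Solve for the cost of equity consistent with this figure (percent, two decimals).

10.89%

Total capital V = 22.38 + 3.32 + 5.66 = 31.36.
Equity weight = 22.38/31.36 = 0.7136.
Preferred weight = 3.32/31.36 = 0.1059.
Private placement notes weight = 5.66/31.36 = 0.1805.
Debt contribution = 0.1805 × 4.18% × (1 − 0%) = 0.7544%.
Preferred contribution = 0.1059 × 9.6% = 1.0163%.
Required equity contribution = 9.54% − 1.7708% = 7.7692%.
Re = 7.7692% / 0.7136 = 10.8867%.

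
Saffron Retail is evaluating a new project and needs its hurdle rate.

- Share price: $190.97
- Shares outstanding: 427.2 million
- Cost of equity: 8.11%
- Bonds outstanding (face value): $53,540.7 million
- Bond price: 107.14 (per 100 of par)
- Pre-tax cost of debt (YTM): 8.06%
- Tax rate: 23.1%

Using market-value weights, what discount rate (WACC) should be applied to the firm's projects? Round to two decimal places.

Market value of equity E = 190.97 × 427.2m = 81582.384m. Market value of debt D = 53540.7m × 107.14/100 = 57363.50598m.
Total capital V = 81582.384 + 57363.50598 = 138945.88998.
Equity: weight = 81582.384/138945.88998 = 0.5872; cost = 8.11%.
Bonds outstanding: weight = 57363.50598/138945.88998 = 0.4128; after-tax cost = 8.06% × (1 − 23.1%) = 6.1981%.
WACC = 0.5872 × 8.1100% + 0.4128 × 6.1981% = 7.3207%.

7.32%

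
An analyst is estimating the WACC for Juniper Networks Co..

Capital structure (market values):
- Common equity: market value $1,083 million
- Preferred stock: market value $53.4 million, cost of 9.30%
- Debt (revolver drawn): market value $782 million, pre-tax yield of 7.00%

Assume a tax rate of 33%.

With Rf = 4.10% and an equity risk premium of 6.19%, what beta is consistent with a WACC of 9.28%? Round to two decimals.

Total capital V = 1083 + 53.4 + 782 = 1918.4.
Equity weight = 1083/1918.4 = 0.5645.
Preferred weight = 53.4/1918.4 = 0.0278.
Revolver drawn weight = 782/1918.4 = 0.4076.
Debt contribution = 0.4076 × 7% × (1 − 33%) = 1.9118%.
Preferred contribution = 0.0278 × 9.3% = 0.2589%.
Required equity contribution = 9.28% − 2.1707% = 7.1093%  ⇒  Re = 12.5933%.
CAPM: 12.5933% = 4.1% + β × 6.19%  ⇒  β = 1.3721.

1.37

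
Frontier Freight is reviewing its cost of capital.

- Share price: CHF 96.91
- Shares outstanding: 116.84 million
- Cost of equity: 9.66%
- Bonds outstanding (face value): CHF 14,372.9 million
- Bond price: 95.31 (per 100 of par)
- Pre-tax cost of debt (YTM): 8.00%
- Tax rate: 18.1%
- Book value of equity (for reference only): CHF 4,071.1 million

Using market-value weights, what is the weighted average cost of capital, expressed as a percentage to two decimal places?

7.96%

Market value of equity E = 96.91 × 116.84m = 11322.9644m. Market value of debt D = 14372.9m × 95.31/100 = 13698.81099m.
Total capital V = 11322.9644 + 13698.81099 = 25021.77539.
Equity: weight = 11322.9644/25021.77539 = 0.4525; cost = 9.66%.
Bonds outstanding: weight = 13698.81099/25021.77539 = 0.5475; after-tax cost = 8% × (1 − 18.1%) = 6.5520%.
WACC = 0.4525 × 9.6600% + 0.5475 × 6.5520% = 7.9584%.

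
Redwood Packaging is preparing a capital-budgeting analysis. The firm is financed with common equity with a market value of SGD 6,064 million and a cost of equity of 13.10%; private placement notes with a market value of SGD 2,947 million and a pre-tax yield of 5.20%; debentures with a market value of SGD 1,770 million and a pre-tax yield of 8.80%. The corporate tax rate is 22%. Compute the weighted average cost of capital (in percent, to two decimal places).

Total capital V = 6064 + 2947 + 1770 = 10781.
Equity: weight = 6064/10781 = 0.5625; cost = 13.1%.
Private placement notes: weight = 2947/10781 = 0.2734; after-tax cost = 5.2% × (1 − 22%) = 4.0560%.
Debentures: weight = 1770/10781 = 0.1642; after-tax cost = 8.8% × (1 − 22%) = 6.8640%.
WACC = 0.5625 × 13.1000% + 0.2734 × 4.0560% + 0.1642 × 6.8640% = 9.6040%.

9.60%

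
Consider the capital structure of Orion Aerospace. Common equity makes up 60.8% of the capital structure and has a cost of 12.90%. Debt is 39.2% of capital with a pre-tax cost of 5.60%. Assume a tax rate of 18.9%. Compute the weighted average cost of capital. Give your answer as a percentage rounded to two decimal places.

After-tax cost of debt = 5.6% × (1 − 18.9%) = 4.5416%.
WACC = 0.608 × 12.9000% + 0.392 × 4.5416% = 9.6235%.

9.62%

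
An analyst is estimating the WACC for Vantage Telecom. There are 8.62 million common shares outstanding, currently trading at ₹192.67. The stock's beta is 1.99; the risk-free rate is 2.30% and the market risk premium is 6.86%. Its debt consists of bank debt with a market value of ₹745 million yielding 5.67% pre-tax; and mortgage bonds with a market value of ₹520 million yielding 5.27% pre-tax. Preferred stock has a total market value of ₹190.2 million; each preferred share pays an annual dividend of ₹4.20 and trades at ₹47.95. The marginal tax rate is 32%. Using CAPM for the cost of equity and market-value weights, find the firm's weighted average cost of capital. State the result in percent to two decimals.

10.56%

Cost of equity via CAPM: Re = 2.3% + 1.99 × 6.86% = 15.9514%.
Cost of preferred: Rp = 4.2 / 47.95 = 8.7591%.
Market value of equity E = 192.67 × 8.62m = 1660.8154m.
Total capital V = 1660.8154 + 190.2 + 745 + 520 = 3116.0154.
Equity: weight = 1660.8154/3116.0154 = 0.5330; cost = 15.9514%.
Preferred: weight = 190.2/3116.0154 = 0.0610; cost = 8.7591%.
Bank debt: weight = 745/3116.0154 = 0.2391; after-tax cost = 5.67% × (1 − 32%) = 3.8556%.
Mortgage bonds: weight = 520/3116.0154 = 0.1669; after-tax cost = 5.27% × (1 − 32%) = 3.5836%.
WACC = 0.5330 × 15.9514% + 0.0610 × 8.7591% + 0.2391 × 3.8556% + 0.1669 × 3.5836% = 10.5565%.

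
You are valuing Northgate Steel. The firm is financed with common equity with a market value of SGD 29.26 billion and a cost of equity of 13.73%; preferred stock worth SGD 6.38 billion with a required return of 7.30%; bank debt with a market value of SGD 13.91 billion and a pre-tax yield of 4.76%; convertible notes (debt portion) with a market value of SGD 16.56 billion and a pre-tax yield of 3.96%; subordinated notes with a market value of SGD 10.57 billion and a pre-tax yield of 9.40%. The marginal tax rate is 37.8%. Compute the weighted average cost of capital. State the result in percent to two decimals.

Total capital V = 29.26 + 6.38 + 13.91 + 16.56 + 10.57 = 76.68.
Equity: weight = 29.26/76.68 = 0.3816; cost = 13.73%.
Preferred: weight = 6.38/76.68 = 0.0832; cost = 7.3%.
Bank debt: weight = 13.91/76.68 = 0.1814; after-tax cost = 4.76% × (1 − 37.8%) = 2.9607%.
Convertible notes (debt portion): weight = 16.56/76.68 = 0.2160; after-tax cost = 3.96% × (1 − 37.8%) = 2.4631%.
Subordinated notes: weight = 10.57/76.68 = 0.1378; after-tax cost = 9.4% × (1 − 37.8%) = 5.8468%.
WACC = 0.3816 × 13.7300% + 0.0832 × 7.3000% + 0.1814 × 2.9607% + 0.2160 × 2.4631% + 0.1378 × 5.8468% = 7.7215%.

7.72%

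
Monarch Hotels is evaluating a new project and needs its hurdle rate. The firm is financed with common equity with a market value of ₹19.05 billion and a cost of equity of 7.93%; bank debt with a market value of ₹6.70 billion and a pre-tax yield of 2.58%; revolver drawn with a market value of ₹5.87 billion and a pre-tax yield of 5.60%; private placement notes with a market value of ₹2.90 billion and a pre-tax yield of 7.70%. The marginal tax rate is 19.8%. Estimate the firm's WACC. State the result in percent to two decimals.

6.06%

Total capital V = 19.05 + 6.7 + 5.87 + 2.9 = 34.52.
Equity: weight = 19.05/34.52 = 0.5519; cost = 7.93%.
Bank debt: weight = 6.7/34.52 = 0.1941; after-tax cost = 2.58% × (1 − 19.8%) = 2.0692%.
Revolver drawn: weight = 5.87/34.52 = 0.1700; after-tax cost = 5.6% × (1 − 19.8%) = 4.4912%.
Private placement notes: weight = 2.9/34.52 = 0.0840; after-tax cost = 7.7% × (1 − 19.8%) = 6.1754%.
WACC = 0.5519 × 7.9300% + 0.1941 × 2.0692% + 0.1700 × 4.4912% + 0.0840 × 6.1754% = 6.0603%.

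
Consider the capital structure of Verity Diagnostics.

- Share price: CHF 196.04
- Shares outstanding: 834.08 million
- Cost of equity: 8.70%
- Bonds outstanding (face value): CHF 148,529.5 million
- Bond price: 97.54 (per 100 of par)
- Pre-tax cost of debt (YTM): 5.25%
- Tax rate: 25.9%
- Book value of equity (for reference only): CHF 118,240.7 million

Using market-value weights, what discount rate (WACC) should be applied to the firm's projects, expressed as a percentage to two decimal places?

6.44%

Market value of equity E = 196.04 × 834.08m = 163513.0432m. Market value of debt D = 148529.5m × 97.54/100 = 144875.6743m.
Total capital V = 163513.0432 + 144875.6743 = 308388.7175.
Equity: weight = 163513.0432/308388.7175 = 0.5302; cost = 8.7%.
Bonds outstanding: weight = 144875.6743/308388.7175 = 0.4698; after-tax cost = 5.25% × (1 − 25.9%) = 3.8902%.
WACC = 0.5302 × 8.7000% + 0.4698 × 3.8902% = 6.4405%.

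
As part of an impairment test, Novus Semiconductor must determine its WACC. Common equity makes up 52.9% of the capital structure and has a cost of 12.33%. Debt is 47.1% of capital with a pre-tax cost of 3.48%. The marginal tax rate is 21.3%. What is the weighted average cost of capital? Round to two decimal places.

7.81%

After-tax cost of debt = 3.48% × (1 − 21.3%) = 2.7388%.
WACC = 0.529 × 12.3300% + 0.471 × 2.7388% = 7.8125%.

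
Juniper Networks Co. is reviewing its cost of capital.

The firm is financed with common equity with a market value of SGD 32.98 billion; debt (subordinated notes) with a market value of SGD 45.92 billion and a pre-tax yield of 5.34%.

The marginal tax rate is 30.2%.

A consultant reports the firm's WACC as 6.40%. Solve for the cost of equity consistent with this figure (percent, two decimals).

Total capital V = 32.98 + 45.92 = 78.9.
Equity weight = 32.98/78.9 = 0.4180.
Subordinated notes weight = 45.92/78.9 = 0.5820.
Debt contribution = 0.5820 × 5.34% × (1 − 30.2%) = 2.1693%.
Required equity contribution = 6.4% − 2.1693% = 4.2307%.
Re = 4.2307% / 0.4180 = 10.1213%.

10.12%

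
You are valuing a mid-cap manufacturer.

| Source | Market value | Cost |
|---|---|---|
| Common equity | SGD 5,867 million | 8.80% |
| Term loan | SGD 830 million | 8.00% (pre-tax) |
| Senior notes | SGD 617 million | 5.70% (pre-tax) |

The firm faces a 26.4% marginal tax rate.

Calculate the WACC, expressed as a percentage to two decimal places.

Total capital V = 5867 + 830 + 617 = 7314.
Equity: weight = 5867/7314 = 0.8022; cost = 8.8%.
Term loan: weight = 830/7314 = 0.1135; after-tax cost = 8% × (1 − 26.4%) = 5.8880%.
Senior notes: weight = 617/7314 = 0.0844; after-tax cost = 5.7% × (1 − 26.4%) = 4.1952%.
WACC = 0.8022 × 8.8000% + 0.1135 × 5.8880% + 0.0844 × 4.1952% = 8.0811%.

8.08%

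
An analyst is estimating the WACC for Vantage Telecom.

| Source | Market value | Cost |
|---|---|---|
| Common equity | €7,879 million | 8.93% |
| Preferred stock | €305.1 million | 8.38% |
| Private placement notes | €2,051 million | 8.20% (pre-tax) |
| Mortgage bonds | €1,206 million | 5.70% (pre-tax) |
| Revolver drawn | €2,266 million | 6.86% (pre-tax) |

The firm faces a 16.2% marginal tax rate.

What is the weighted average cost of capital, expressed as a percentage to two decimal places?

7.72%

Total capital V = 7879 + 305.1 + 2051 + 1206 + 2266 = 13707.1.
Equity: weight = 7879/13707.1 = 0.5748; cost = 8.93%.
Preferred: weight = 305.1/13707.1 = 0.0223; cost = 8.38%.
Private placement notes: weight = 2051/13707.1 = 0.1496; after-tax cost = 8.2% × (1 − 16.2%) = 6.8716%.
Mortgage bonds: weight = 1206/13707.1 = 0.0880; after-tax cost = 5.7% × (1 − 16.2%) = 4.7766%.
Revolver drawn: weight = 2266/13707.1 = 0.1653; after-tax cost = 6.86% × (1 − 16.2%) = 5.7487%.
WACC = 0.5748 × 8.9300% + 0.0223 × 8.3800% + 0.1496 × 6.8716% + 0.0880 × 4.7766% + 0.1653 × 5.7487% = 7.7184%.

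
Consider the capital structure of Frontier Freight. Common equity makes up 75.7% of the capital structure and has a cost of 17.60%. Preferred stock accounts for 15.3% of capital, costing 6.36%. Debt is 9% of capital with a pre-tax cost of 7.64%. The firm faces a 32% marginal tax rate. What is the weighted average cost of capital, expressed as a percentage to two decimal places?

After-tax cost of debt = 7.64% × (1 − 32%) = 5.1952%.
WACC = 0.757 × 17.6000% + 0.153 × 6.3600% + 0.090 × 5.1952% = 14.7638%.

14.76%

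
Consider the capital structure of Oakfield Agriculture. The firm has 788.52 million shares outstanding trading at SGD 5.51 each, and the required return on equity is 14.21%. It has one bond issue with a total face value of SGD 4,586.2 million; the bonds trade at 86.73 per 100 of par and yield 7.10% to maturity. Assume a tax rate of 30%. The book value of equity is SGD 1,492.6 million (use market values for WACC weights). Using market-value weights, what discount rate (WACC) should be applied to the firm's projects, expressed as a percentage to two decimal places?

9.79%

Market value of equity E = 5.51 × 788.52m = 4344.7452m. Market value of debt D = 4586.2m × 86.73/100 = 3977.61126m.
Total capital V = 4344.7452 + 3977.61126 = 8322.35646.
Equity: weight = 4344.7452/8322.35646 = 0.5221; cost = 14.21%.
Bonds outstanding: weight = 3977.61126/8322.35646 = 0.4779; after-tax cost = 7.1% × (1 − 30%) = 4.9700%.
WACC = 0.5221 × 14.2100% + 0.4779 × 4.9700% = 9.7938%.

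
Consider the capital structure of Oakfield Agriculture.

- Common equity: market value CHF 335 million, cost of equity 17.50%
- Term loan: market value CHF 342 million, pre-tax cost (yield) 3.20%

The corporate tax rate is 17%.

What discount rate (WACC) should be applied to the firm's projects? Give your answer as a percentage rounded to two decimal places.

Total capital V = 335 + 342 = 677.
Equity: weight = 335/677 = 0.4948; cost = 17.5%.
Term loan: weight = 342/677 = 0.5052; after-tax cost = 3.2% × (1 − 17%) = 2.6560%.
WACC = 0.4948 × 17.5000% + 0.5052 × 2.6560% = 10.0013%.

10.00%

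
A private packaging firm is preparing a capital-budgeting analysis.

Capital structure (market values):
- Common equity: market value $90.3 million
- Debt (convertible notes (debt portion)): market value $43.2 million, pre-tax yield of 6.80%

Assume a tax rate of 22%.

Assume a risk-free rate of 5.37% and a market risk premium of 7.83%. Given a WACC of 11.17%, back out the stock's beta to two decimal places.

Total capital V = 90.3 + 43.2 = 133.5.
Equity weight = 90.3/133.5 = 0.6764.
Convertible notes (debt portion) weight = 43.2/133.5 = 0.3236.
Debt contribution = 0.3236 × 6.8% × (1 − 22%) = 1.7164%.
Required equity contribution = 11.17% − 1.7164% = 9.4536%  ⇒  Re = 13.9763%.
CAPM: 13.9763% = 5.37% + β × 7.83%  ⇒  β = 1.0991.

1.10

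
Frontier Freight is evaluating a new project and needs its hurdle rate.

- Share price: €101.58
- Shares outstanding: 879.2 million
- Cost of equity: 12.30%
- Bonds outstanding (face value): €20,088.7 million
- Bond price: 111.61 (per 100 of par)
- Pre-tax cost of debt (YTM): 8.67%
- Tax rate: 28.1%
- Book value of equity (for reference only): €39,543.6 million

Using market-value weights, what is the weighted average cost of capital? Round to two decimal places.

11.08%

Market value of equity E = 101.58 × 879.2m = 89309.136m. Market value of debt D = 20088.7m × 111.61/100 = 22420.99807m.
Total capital V = 89309.136 + 22420.99807 = 111730.13407.
Equity: weight = 89309.136/111730.13407 = 0.7993; cost = 12.3%.
Bonds outstanding: weight = 22420.99807/111730.13407 = 0.2007; after-tax cost = 8.67% × (1 − 28.1%) = 6.2337%.
WACC = 0.7993 × 12.3000% + 0.2007 × 6.2337% = 11.0827%.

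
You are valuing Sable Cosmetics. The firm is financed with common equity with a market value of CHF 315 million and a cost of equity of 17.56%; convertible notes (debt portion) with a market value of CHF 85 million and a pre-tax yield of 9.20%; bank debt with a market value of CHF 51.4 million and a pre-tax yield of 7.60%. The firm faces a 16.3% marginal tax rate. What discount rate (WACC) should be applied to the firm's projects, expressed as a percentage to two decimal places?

14.43%

Total capital V = 315 + 85 + 51.4 = 451.4.
Equity: weight = 315/451.4 = 0.6978; cost = 17.56%.
Convertible notes (debt portion): weight = 85/451.4 = 0.1883; after-tax cost = 9.2% × (1 − 16.3%) = 7.7004%.
Bank debt: weight = 51.4/451.4 = 0.1139; after-tax cost = 7.6% × (1 − 16.3%) = 6.3612%.
WACC = 0.6978 × 17.5600% + 0.1883 × 7.7004% + 0.1139 × 6.3612% = 14.4282%.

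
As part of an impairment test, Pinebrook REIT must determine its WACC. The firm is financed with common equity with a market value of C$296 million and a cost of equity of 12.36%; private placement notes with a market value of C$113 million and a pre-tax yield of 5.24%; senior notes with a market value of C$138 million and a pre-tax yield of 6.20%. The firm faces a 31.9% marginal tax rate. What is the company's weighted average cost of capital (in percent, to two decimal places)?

8.49%

Total capital V = 296 + 113 + 138 = 547.
Equity: weight = 296/547 = 0.5411; cost = 12.36%.
Private placement notes: weight = 113/547 = 0.2066; after-tax cost = 5.24% × (1 − 31.9%) = 3.5684%.
Senior notes: weight = 138/547 = 0.2523; after-tax cost = 6.2% × (1 − 31.9%) = 4.2222%.
WACC = 0.5411 × 12.3600% + 0.2066 × 3.5684% + 0.2523 × 4.2222% = 8.4908%.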